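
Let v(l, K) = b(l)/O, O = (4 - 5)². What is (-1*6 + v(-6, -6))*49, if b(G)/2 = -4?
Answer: -686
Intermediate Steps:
b(G) = -8 (b(G) = 2*(-4) = -8)
O = 1 (O = (-1)² = 1)
v(l, K) = -8 (v(l, K) = -8/1 = -8*1 = -8)
(-1*6 + v(-6, -6))*49 = (-1*6 - 8)*49 = (-6 - 8)*49 = -14*49 = -686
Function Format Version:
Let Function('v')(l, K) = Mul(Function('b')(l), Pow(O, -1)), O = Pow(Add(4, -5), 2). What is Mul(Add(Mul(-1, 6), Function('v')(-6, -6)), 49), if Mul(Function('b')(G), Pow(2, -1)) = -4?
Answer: -686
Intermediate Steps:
Function('b')(G) = -8 (Function('b')(G) = Mul(2, -4) = -8)
O = 1 (O = Pow(-1, 2) = 1)
Function('v')(l, K) = -8 (Function('v')(l, K) = Mul(-8, Pow(1, -1)) = Mul(-8, 1) = -8)
Mul(Add(Mul(-1, 6), Function('v')(-6, -6)), 49) = Mul(Add(Mul(-1, 6), -8), 49) = Mul(Add(-6, -8), 49) = Mul(-14, 49) = -686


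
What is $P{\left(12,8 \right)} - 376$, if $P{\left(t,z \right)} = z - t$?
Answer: $-380$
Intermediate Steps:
$P{\left(12,8 \right)} - 376 = \left(8 - 12\right) - 376 = -4 - 376 = -380$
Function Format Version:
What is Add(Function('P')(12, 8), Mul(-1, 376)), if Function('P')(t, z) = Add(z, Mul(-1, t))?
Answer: -380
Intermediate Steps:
Add(Function('P')(12, 8), Mul(-1, 376)) = Add(Add(8, Mul(-1, 12)), Mul(-1, 376)) = Add(Add(8, -12), -376) = Add(-4, -376) = -380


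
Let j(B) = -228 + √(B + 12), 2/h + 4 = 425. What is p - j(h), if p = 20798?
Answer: 21026 - 19*√5894/421 ≈ 21023.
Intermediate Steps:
h = 2/421 (h = 2/(-4 + 425) = 2/421 ≈ 0.0047506)
j(B) = -228 + √(12 + B)
p - j(h) = 20798 - (-228 + √(12 + 2/421)) = 20798 - (-228 + √(5054/421)) = 20798 - (-228 + 19*√5894/421) = 20798 + (228 - 19*√5894/421) = 21026 - 19*√5894/421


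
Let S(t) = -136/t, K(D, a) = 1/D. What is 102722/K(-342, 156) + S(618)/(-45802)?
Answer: -248600786771882/7076409 ≈ -3.5131e+7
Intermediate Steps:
102722/K(-342, 156) + S(618)/(-45802) = 102722/(1/(-342)) - 136/618/(-45802) = 102722/(-1/342) - 136*1/618*(-1/45802) = 102722*(-342) - 68/309*(-1/45802) = -35130924 + 34/7076409 = -248600786771882/7076409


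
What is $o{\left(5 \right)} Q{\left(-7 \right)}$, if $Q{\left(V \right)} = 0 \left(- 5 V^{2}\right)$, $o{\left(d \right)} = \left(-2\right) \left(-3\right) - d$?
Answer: $0$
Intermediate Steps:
$o{\left(d \right)} = 6 - d$
$Q{\left(V \right)} = 0$
$o{\left(5 \right)} Q{\left(-7 \right)} = \left(6 - 5\right) 0 = 1 \cdot 0 = 0$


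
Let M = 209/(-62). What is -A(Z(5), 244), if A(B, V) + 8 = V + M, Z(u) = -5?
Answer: -14423/62 ≈ -232.63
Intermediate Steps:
M = -209/62 (M = 209*(-1/62) = -209/62 ≈ -3.3710)
A(B, V) = -705/62 + V (A(B, V) = -8 + (V - 209/62) = -8 + (-209/62 + V) = -705/62 + V)
-A(Z(5), 244) = -(-705/62 + 244) = -1*14423/62 = -14423/62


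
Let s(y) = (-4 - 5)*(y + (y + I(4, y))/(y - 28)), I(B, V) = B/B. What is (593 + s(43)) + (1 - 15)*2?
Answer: 758/5 ≈ 151.60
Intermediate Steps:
I(B, V) = 1
s(y) = -9*y - 9*(1 + y)/(-28 + y) (s(y) = (-4 - 5)*(y + (y + 1)/(y - 28)) = -9*(y + (1 + y)/(-28 + y)) = -9*y - 9*(1 + y)/(-28 + y))
(593 + s(43)) + (1 - 15)*2 = (593 + 9*(-1 - 1*43² + 27*43)/(-28 + 43)) + (1 - 15)*2 = (593 + 9*(-1 - 1*1849 + 1161)/15) - 14*2 = (593 + 9*(1/15)*(-1 - 1849 + 1161)) - 28 = (593 + 9*(1/15)*(-689)) - 28 = (593 - 2067/5) - 28 = 898/5 - 28 = 758/5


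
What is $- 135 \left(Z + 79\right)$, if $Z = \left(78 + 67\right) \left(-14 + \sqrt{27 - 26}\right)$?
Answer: $243810$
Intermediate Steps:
$Z = -1885$ ($Z = 145 \left(-14 + \sqrt{1}\right) = 145 \left(-14 + 1\right) = 145 \left(-13\right) = -1885$)
$- 135 \left(Z + 79\right) = - 135 \left(-1885 + 79\right) = \left(-135\right) \left(-1806\right) = 243810$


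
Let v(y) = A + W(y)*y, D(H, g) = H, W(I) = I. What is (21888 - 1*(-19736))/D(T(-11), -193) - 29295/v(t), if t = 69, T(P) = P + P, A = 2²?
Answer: -1808935/953 ≈ -1898.1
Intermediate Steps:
A = 4
T(P) = 2*P
v(y) = 4 + y² (v(y) = 4 + y*y = 4 + y²)
(21888 - 1*(-19736))/D(T(-11), -193) - 29295/v(t) = (21888 - 1*(-19736))/((2*(-11))) - 29295/(4 + 69²) = (21888 + 19736)/(-22) - 29295/(4 + 4761) = 41624*(-1/22) - 29295/4765 = -1892 - 29295*1/4765 = -1892 - 5859/953 = -1808935/953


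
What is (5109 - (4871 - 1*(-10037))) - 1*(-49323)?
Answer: 39524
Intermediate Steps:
(5109 - (4871 - 1*(-10037))) - 1*(-49323) = (5109 - (4871 + 10037)) + 49323 = (5109 - 1*14908) + 49323 = (5109 - 14908) + 49323 = -9799 + 49323 = 39524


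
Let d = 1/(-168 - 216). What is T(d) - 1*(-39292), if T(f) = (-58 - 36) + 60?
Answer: 39258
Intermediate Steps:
d = -1/384 (d = 1/(-384) = -1/384 ≈ -0.0026042)
T(f) = -34 (T(f) = -94 + 60 = -34)
T(d) - 1*(-39292) = -34 - 1*(-39292) = -34 + 39292 = 39258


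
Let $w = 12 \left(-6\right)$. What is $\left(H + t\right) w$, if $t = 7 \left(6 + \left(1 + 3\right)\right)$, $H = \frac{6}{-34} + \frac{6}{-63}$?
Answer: $- \frac{597432}{119} \approx -5020.4$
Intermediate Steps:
$w = -72$
$H = - \frac{97}{357}$ ($H = 6 \left(- \frac{1}{34}\right) + 6 \left(- \frac{1}{63}\right) = - \frac{3}{17} - \frac{2}{21} = - \frac{97}{357} \approx -0.27171$)
$t = 70$ ($t = 7 \left(6 + 4\right) = 7 \cdot 10 = 70$)
$\left(H + t\right) w = \left(- \frac{97}{357} + 70\right) \left(-72\right) = \frac{24893}{357} \left(-72\right) = - \frac{597432}{119}$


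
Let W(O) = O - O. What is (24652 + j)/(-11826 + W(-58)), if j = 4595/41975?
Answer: -206954459/99279270 ≈ -2.0846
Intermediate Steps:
j = 919/8395 (j = 4595*(1/41975) = 919/8395 ≈ 0.10947)
W(O) = 0
(24652 + j)/(-11826 + W(-58)) = (24652 + 919/8395)/(-11826 + 0) = (206954459/8395)/(-11826) = (206954459/8395)*(-1/11826) = -206954459/99279270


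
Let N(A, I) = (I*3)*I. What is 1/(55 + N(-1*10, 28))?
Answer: 1/2407 ≈ 0.00041546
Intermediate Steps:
N(A, I) = 3*I**2 (N(A, I) = (3*I)*I = 3*I**2)
1/(55 + N(-1*10, 28)) = 1/(55 + 3*28**2) = 1/(55 + 3*784) = 1/(55 + 2352) = 1/2407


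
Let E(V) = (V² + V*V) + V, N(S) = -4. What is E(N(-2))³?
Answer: 21952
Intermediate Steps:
E(V) = V + 2*V² (E(V) = (V² + V²) + V = 2*V² + V = V + 2*V²)
E(N(-2))³ = (-4*(1 + 2*(-4)))³ = (-4*(1 - 8))³ = (-4*(-7))³ = 28³ = 21952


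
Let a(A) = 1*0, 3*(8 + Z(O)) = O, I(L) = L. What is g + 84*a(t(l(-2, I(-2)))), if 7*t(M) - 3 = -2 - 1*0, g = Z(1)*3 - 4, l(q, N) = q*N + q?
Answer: -27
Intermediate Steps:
Z(O) = -8 + O/3
l(q, N) = q + N*q (l(q, N) = N*q + q = q + N*q)
g = -27 (g = (-8 + (⅓)*1)*3 - 4 = (-8 + ⅓)*3 - 4 = -23/3*3 - 4 = -23 - 4 = -27)
t(M) = ⅐ (t(M) = 3/7 + (-2 - 1*0)/7 = 3/7 + (-2 + 0)/7 = 3/7 + (⅐)*(-2) = 3/7 - 2/7 = ⅐)
a(A) = 0
g + 84*a(t(l(-2, I(-2)))) = -27 + 84*0 = -27 + 0 = -27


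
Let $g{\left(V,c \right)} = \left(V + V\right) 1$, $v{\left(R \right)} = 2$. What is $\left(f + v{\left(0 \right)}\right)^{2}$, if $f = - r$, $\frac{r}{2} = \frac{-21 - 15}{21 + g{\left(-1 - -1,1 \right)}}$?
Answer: $\frac{1444}{49} \approx 29.469$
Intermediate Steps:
$g{\left(V,c \right)} = 2 V$ ($g{\left(V,c \right)} = 2 V 1 = 2 V$)
$r = - \frac{24}{7}$ ($r = 2 \frac{-21 - 15}{21 + 2 \left(-1 - -1\right)} = 2 \left(- \frac{36}{21 + 2 \left(-1 + 1\right)}\right) = 2 \left(- \frac{36}{21 + 2 \cdot 0}\right) = 2 \left(- \frac{36}{21 + 0}\right) = 2 \left(- \frac{36}{21}\right) = 2 \left(\left(-36\right) \frac{1}{21}\right) = 2 \left(- \frac{12}{7}\right) = - \frac{24}{7} \approx -3.4286$)
$f = \frac{24}{7}$ ($f = \left(-1\right) \left(- \frac{24}{7}\right) = \frac{24}{7} \approx 3.4286$)
$\left(f + v{\left(0 \right)}\right)^{2} = \left(\frac{24}{7} + 2\right)^{2} = \left(\frac{38}{7}\right)^{2} = \frac{1444}{49}$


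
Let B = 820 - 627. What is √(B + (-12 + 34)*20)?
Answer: √633 ≈ 25.159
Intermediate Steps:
B = 193
√(B + (-12 + 34)*20) = √(193 + (-12 + 34)*20) = √(193 + 22*20) = √(193 + 440) = √633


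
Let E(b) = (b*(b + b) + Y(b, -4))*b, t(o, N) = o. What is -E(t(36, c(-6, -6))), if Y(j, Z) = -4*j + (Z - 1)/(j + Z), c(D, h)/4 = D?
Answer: -704979/8 ≈ -88122.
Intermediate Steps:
c(D, h) = 4*D
Y(j, Z) = -4*j + (-1 + Z)/(Z + j)
E(b) = b*(2*b² + (-5 - 4*b² + 16*b)/(-4 + b)) (E(b) = (b*(b + b) + (-1 - 4 - 4*b² - 4*(-4)*b)/(-4 + b))*b = (b*(2*b) + (-1 - 4 - 4*b² + 16*b)/(-4 + b))*b = (2*b² + (-5 - 4*b² + 16*b)/(-4 + b))*b = b*(2*b² + (-5 - 4*b² + 16*b)/(-4 + b)))
-E(t(36, c(-6, -6))) = -36*(-5 - 12*36² + 2*36³ + 16*36)/(-4 + 36) = -36*(-5 - 12*1296 + 2*46656 + 576)/32 = -36*(-5 - 15552 + 93312 + 576)/32 = -36*78331/32 = -1*704979/8 = -704979/8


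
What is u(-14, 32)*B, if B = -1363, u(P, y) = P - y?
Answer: 62698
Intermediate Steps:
u(-14, 32)*B = (-14 - 1*32)*(-1363) = (-14 - 32)*(-1363) = -46*(-1363) = 62698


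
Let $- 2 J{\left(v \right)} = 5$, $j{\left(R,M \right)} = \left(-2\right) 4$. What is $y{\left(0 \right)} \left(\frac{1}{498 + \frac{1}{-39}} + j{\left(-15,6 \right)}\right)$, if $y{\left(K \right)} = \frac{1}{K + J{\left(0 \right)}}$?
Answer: $\frac{310658}{97105} \approx 3.1992$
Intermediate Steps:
$j{\left(R,M \right)} = -8$
$J{\left(v \right)} = - \frac{5}{2}$ ($J{\left(v \right)} = \left(- \frac{1}{2}\right) 5 = - \frac{5}{2}$)
$y{\left(K \right)} = \frac{1}{- \frac{5}{2} + K}$ ($y{\left(K \right)} = \frac{1}{K - \frac{5}{2}} = \frac{1}{- \frac{5}{2} + K}$)
$y{\left(0 \right)} \left(\frac{1}{498 + \frac{1}{-39}} + j{\left(-15,6 \right)}\right) = \frac{2}{-5 + 2 \cdot 0} \left(\frac{1}{498 + \frac{1}{-39}} - 8\right) = \frac{2}{-5 + 0} \left(\frac{1}{498 - \frac{1}{39}} - 8\right) = \frac{2}{-5} \left(\frac{1}{\frac{19421}{39}} - 8\right) = 2 \left(- \frac{1}{5}\right) \left(\frac{39}{19421} - 8\right) = \left(- \frac{2}{5}\right) \left(- \frac{155329}{19421}\right) = \frac{310658}{97105}$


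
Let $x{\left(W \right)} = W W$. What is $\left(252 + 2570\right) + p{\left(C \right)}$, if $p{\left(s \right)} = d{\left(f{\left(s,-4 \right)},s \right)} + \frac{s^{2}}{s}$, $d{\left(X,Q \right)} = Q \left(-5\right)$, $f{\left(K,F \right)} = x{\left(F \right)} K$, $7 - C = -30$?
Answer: $2674$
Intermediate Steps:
$C = 37$ ($C = 7 - -30 = 7 + 30 = 37$)
$x{\left(W \right)} = W^{2}$
$f{\left(K,F \right)} = K F^{2}$ ($f{\left(K,F \right)} = F^{2} K = K F^{2}$)
$d{\left(X,Q \right)} = - 5 Q$
$p{\left(s \right)} = - 4 s$ ($p{\left(s \right)} = - 5 s + \frac{s^{2}}{s} = - 5 s + s = - 4 s$)
$\left(252 + 2570\right) + p{\left(C \right)} = \left(252 + 2570\right) - 148 = 2822 - 148 = 2674$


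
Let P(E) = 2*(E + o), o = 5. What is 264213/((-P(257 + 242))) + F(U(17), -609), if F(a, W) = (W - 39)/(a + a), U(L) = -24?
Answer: -27845/112 ≈ -248.62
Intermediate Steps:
F(a, W) = (-39 + W)/(2*a) (F(a, W) = (-39 + W)/((2*a)) = (-39 + W)*(1/(2*a)) = (-39 + W)/(2*a))
P(E) = 10 + 2*E (P(E) = 2*(E + 5) = 2*(5 + E) = 10 + 2*E)
264213/((-P(257 + 242))) + F(U(17), -609) = 264213/((-(10 + 2*(257 + 242)))) + (½)*(-39 - 609)/(-24) = 264213/((-(10 + 2*499))) + (½)*(-1/24)*(-648) = 264213/((-(10 + 998))) + 27/2 = 264213/((-1*1008)) + 27/2 = 264213/(-1008) + 27/2 = 264213*(-1/1008) + 27/2 = -29357/112 + 27/2 = -27845/112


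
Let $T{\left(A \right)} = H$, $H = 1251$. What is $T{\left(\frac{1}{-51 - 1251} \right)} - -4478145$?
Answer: $4479396$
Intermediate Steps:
$T{\left(A \right)} = 1251$
$T{\left(\frac{1}{-51 - 1251} \right)} - -4478145 = 1251 - -4478145 = 1251 + 4478145 = 4479396$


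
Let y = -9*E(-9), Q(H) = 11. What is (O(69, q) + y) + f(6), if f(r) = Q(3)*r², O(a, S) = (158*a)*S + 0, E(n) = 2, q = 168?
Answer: 1831914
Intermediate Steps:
O(a, S) = 158*S*a (O(a, S) = 158*S*a + 0 = 158*S*a)
f(r) = 11*r²
y = -18 (y = -9*2 = -18)
(O(69, q) + y) + f(6) = (158*168*69 - 18) + 11*6² = (1831536 - 18) + 11*36 = 1831518 + 396 = 1831914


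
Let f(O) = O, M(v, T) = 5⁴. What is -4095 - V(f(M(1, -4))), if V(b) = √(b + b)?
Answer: -4095 - 25*√2 ≈ -4130.4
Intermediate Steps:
M(v, T) = 625
V(b) = √2*√b (V(b) = √(2*b) = √2*√b)
-4095 - V(f(M(1, -4))) = -4095 - √2*√625 = -4095 - √2*25 = -4095 - 25*√2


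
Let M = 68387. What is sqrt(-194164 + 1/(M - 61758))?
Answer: I*sqrt(8532273104495)/6629 ≈ 440.64*I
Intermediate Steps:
sqrt(-194164 + 1/(M - 61758)) = sqrt(-194164 + 1/(68387 - 61758)) = sqrt(-194164 + 1/6629) = sqrt(-1287113155/6629) = I*sqrt(8532273104495)/6629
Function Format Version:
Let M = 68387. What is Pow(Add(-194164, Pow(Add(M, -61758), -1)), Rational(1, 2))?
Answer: Mul(Rational(1, 6629), I, Pow(8532273104495, Rational(1, 2))) ≈ Mul(440.64, I)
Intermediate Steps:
Pow(Add(-194164, Pow(Add(M, -61758), -1)), Rational(1, 2)) = Pow(Add(-194164, Pow(Add(68387, -61758), -1)), Rational(1, 2)) = Pow(Add(-194164, Pow(6629, -1)), Rational(1, 2)) = Pow(Add(-194164, Rational(1, 6629)), Rational(1, 2)) = Pow(Rational(-1287113155, 6629), Rational(1, 2)) = Mul(Rational(1, 6629), I, Pow(8532273104495, Rational(1, 2)))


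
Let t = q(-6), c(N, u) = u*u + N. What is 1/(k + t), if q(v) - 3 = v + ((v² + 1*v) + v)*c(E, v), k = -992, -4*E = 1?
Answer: -1/137 ≈ -0.0072993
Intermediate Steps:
E = -¼ (E = -¼*1 = -¼ ≈ -0.25000)
c(N, u) = N + u² (c(N, u) = u² + N = N + u²)
q(v) = 3 + v + (-¼ + v²)*(v² + 2*v) (q(v) = 3 + (v + ((v² + 1*v) + v)*(-¼ + v²)) = 3 + (v + ((v² + v) + v)*(-¼ + v²)) = 3 + (v + ((v + v²) + v)*(-¼ + v²)) = 3 + (v + (v² + 2*v)*(-¼ + v²)) = 3 + (v + (-¼ + v²)*(v² + 2*v)) = 3 + v + (-¼ + v²)*(v² + 2*v))
t = 855 (t = 3 + (-6)⁴ + (½)*(-6) + 2*(-6)³ - ¼*(-6)² = 3 + 1296 - 3 + 2*(-216) - ¼*36 = 3 + 1296 - 3 - 432 - 9 = 855)
1/(k + t) = 1/(-992 + 855) = 1/(-137) = -1/137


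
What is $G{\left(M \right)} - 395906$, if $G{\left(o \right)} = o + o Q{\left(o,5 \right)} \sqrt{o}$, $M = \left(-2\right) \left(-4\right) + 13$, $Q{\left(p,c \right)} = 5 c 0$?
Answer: $-395885$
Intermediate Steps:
$Q{\left(p,c \right)} = 0$
$M = 21$ ($M = 8 + 13 = 21$)
$G{\left(o \right)} = o$ ($G{\left(o \right)} = o + o 0 \sqrt{o} = o + o 0 = o + 0 = o$)
$G{\left(M \right)} - 395906 = 21 - 395906 = -395885$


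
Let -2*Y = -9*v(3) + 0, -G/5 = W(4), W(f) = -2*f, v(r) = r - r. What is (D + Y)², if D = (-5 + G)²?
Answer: 1500625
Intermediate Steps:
v(r) = 0
G = 40 (G = -(-10)*4 = -5*(-8) = 40)
D = 1225 (D = (-5 + 40)² = 35² = 1225)
Y = 0 (Y = -(-9*0 + 0)/2 = -(0 + 0)/2 = -½*0 = 0)
(D + Y)² = (1225 + 0)² = 1225² = 1500625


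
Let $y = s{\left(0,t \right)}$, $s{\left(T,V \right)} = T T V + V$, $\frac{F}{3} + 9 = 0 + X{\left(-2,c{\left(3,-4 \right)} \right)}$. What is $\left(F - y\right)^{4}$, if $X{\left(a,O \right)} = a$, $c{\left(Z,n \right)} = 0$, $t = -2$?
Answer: $923521$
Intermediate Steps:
$F = -33$ ($F = -27 + 3 \left(0 - 2\right) = -27 + 3 \left(-2\right) = -27 - 6 = -33$)
$s{\left(T,V \right)} = V + V T^{2}$ ($s{\left(T,V \right)} = T^{2} V + V = V T^{2} + V = V + V T^{2}$)
$y = -2$ ($y = - 2 \left(1 + 0^{2}\right) = - 2 \left(1 + 0\right) = \left(-2\right) 1 = -2$)
$\left(F - y\right)^{4} = \left(-33 - -2\right)^{4} = \left(-33 + 2\right)^{4} = \left(-31\right)^{4} = 923521$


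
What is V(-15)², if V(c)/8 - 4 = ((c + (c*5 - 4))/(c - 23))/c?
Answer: 76457536/81225 ≈ 941.31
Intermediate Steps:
V(c) = 32 + 8*(-4 + 6*c)/(c*(-23 + c)) (V(c) = 32 + 8*(((c + (c*5 - 4))/(c - 23))/c) = 32 + 8*(((c + (5*c - 4))/(-23 + c))/c) = 32 + 8*(((c + (-4 + 5*c))/(-23 + c))/c) = 32 + 8*(((-4 + 6*c)/(-23 + c))/c) = 32 + 8*((-4 + 6*c)/(c*(-23 + c))) = 32 + 8*(-4 + 6*c)/(c*(-23 + c)))
V(-15)² = (16*(-2 - 43*(-15) + 2*(-15)²)/(-15*(-23 - 15)))² = (16*(-1/15)*(-2 + 645 + 2*225)/(-38))² = (16*(-1/15)*(-1/38)*(-2 + 645 + 450))² = (16*(-1/15)*(-1/38)*1093)² = (8744/285)² = 76457536/81225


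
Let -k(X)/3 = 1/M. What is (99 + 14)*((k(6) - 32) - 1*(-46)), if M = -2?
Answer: 3503/2 ≈ 1751.5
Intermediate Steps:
k(X) = 3/2 (k(X) = -3/(-2) = -3*(-½) = 3/2)
(99 + 14)*((k(6) - 32) - 1*(-46)) = (99 + 14)*((3/2 - 32) - 1*(-46)) = 113*(-61/2 + 46) = 113*(31/2) = 3503/2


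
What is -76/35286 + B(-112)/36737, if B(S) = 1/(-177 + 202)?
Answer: -34882507/16203772275 ≈ -0.0021527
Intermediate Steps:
B(S) = 1/25
-76/35286 + B(-112)/36737 = -76/35286 + (1/25)/36737 = -76*1/35286 + (1/25)*(1/36737) = -38/17643 + 1/918425 = -34882507/16203772275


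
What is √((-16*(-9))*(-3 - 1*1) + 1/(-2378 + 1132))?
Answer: I*√894250462/1246 ≈ 24.0*I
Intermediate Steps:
√((-16*(-9))*(-3 - 1*1) + 1/(-2378 + 1132)) = √(144*(-3 - 1) + 1/(-1246)) = √(144*(-4) - 1/1246) = √(-576 - 1/1246) = √(-717697/1246) = I*√894250462/1246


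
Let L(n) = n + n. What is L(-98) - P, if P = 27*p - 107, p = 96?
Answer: -2681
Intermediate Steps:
P = 2485 (P = 27*96 - 107 = 2592 - 107 = 2485)
L(n) = 2*n
L(-98) - P = 2*(-98) - 1*2485 = -196 - 2485 = -2681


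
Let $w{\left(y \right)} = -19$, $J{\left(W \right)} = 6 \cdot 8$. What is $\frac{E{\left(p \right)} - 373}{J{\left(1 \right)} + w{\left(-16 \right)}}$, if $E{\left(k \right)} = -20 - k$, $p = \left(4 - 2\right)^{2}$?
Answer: $- \frac{397}{29} \approx -13.69$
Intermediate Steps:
$J{\left(W \right)} = 48$
$p = 4$ ($p = 2^{2} = 4$)
$\frac{E{\left(p \right)} - 373}{J{\left(1 \right)} + w{\left(-16 \right)}} = \frac{\left(-20 - 4\right) - 373}{48 - 19} = \frac{\left(-20 - 4\right) - 373}{29} = \left(-24 - 373\right) \frac{1}{29} = \left(-397\right) \frac{1}{29} = - \frac{397}{29}$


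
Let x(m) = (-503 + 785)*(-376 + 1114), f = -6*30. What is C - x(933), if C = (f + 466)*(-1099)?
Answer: -522430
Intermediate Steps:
f = -180
x(m) = 208116 (x(m) = 282*738 = 208116)
C = -314314 (C = (-180 + 466)*(-1099) = 286*(-1099) = -314314)
C - x(933) = -314314 - 1*208116 = -314314 - 208116 = -522430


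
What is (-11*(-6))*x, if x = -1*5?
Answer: -330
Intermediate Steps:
x = -5
(-11*(-6))*x = -11*(-6)*(-5) = 66*(-5) = -330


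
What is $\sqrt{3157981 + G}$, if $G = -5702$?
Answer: $\sqrt{3152279} \approx 1775.5$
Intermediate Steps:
$\sqrt{3157981 + G} = \sqrt{3157981 - 5702} = \sqrt{3152279}$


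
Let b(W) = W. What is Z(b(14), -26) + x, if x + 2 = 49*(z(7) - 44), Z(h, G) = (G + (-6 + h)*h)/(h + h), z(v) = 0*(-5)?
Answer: -30169/14 ≈ -2154.9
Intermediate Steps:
z(v) = 0
Z(h, G) = (G + h*(-6 + h))/(2*h) (Z(h, G) = (G + h*(-6 + h))/((2*h)) = (G + h*(-6 + h))*(1/(2*h)) = (G + h*(-6 + h))/(2*h))
x = -2158 (x = -2 + 49*(0 - 44) = -2 + 49*(-44) = -2 - 2156 = -2158)
Z(b(14), -26) + x = (½)*(-26 + 14*(-6 + 14))/14 - 2158 = (½)*(1/14)*(-26 + 14*8) - 2158 = (½)*(1/14)*(-26 + 112) - 2158 = (½)*(1/14)*86 - 2158 = 43/14 - 2158 = -30169/14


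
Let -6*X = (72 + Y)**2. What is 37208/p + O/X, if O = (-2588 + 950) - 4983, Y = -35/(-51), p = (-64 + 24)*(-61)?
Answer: 95428174129/4191263945 ≈ 22.768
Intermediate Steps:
p = 2440 (p = -40*(-61) = 2440)
Y = 35/51 (Y = -35*(-1/51) = 35/51 ≈ 0.68627)
X = -13741849/15606 (X = -(72 + 35/51)**2/6 = -(3707/51)**2/6 = -1/6*13741849/2601 = -13741849/15606 ≈ -880.55)
O = -6621 (O = -1638 - 4983 = -6621)
37208/p + O/X = 37208/2440 - 6621/(-13741849/15606) = 37208*(1/2440) - 6621*(-15606/13741849) = 4651/305 + 103327326/13741849 = 95428174129/4191263945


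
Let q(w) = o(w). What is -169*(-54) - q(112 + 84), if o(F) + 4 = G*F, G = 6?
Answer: 7954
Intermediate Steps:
o(F) = -4 + 6*F
q(w) = -4 + 6*w
-169*(-54) - q(112 + 84) = -169*(-54) - (-4 + 6*(112 + 84)) = 9126 - (-4 + 6*196) = 9126 - (-4 + 1176) = 9126 - 1*1172 = 9126 - 1172 = 7954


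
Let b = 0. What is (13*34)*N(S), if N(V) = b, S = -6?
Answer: 0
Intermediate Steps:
N(V) = 0
(13*34)*N(S) = (13*34)*0 = 442*0 = 0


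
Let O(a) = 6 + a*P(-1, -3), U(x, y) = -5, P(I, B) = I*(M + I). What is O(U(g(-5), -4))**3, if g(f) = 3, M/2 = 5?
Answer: 132651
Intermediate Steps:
M = 10 (M = 2*5 = 10)
P(I, B) = I*(10 + I)
O(a) = 6 - 9*a (O(a) = 6 + a*(-(10 - 1)) = 6 + a*(-1*9) = 6 + a*(-9) = 6 - 9*a)
O(U(g(-5), -4))**3 = (6 - 9*(-5))**3 = (6 + 45)**3 = 51**3 = 132651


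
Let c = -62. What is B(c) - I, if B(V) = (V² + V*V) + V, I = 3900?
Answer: 3726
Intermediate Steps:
B(V) = V + 2*V² (B(V) = (V² + V²) + V = 2*V² + V = V + 2*V²)
B(c) - I = -62*(1 + 2*(-62)) - 1*3900 = -62*(1 - 124) - 3900 = -62*(-123) - 3900 = 7626 - 3900 = 3726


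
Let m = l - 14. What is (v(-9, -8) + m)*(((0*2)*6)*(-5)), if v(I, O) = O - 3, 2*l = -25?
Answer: 0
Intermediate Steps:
l = -25/2 (l = (½)*(-25) = -25/2 ≈ -12.500)
v(I, O) = -3 + O
m = -53/2 (m = -25/2 - 14 = -53/2 ≈ -26.500)
(v(-9, -8) + m)*(((0*2)*6)*(-5)) = ((-3 - 8) - 53/2)*(((0*2)*6)*(-5)) = (-11 - 53/2)*((0*6)*(-5)) = -0*(-5) = -75/2*0 = 0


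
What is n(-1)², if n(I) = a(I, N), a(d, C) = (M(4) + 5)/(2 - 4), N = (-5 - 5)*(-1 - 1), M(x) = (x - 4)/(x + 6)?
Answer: 25/4 ≈ 6.2500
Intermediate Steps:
M(x) = (-4 + x)/(6 + x)
N = 20 (N = -10*(-2) = 20)
a(d, C) = -5/2 (a(d, C) = ((-4 + 4)/(6 + 4) + 5)/(2 - 4) = (0/10 + 5)/(-2) = ((⅒)*0 + 5)*(-½) = (0 + 5)*(-½) = 5*(-½) = -5/2)
n(I) = -5/2
n(-1)² = (-5/2)² = 25/4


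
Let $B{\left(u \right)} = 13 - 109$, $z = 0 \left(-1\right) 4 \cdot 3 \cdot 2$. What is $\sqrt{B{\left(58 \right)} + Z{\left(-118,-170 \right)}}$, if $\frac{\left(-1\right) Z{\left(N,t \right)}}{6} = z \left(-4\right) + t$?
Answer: $2 \sqrt{231} \approx 30.397$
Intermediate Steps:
$z = 0$ ($z = 0 \left(\left(-4\right) 3\right) 2 = 0 \left(-12\right) 2 = 0 \cdot 2 = 0$)
$B{\left(u \right)} = -96$ ($B{\left(u \right)} = 13 - 109 = -96$)
$Z{\left(N,t \right)} = - 6 t$ ($Z{\left(N,t \right)} = - 6 \left(0 \left(-4\right) + t\right) = - 6 \left(0 + t\right) = - 6 t$)
$\sqrt{B{\left(58 \right)} + Z{\left(-118,-170 \right)}} = \sqrt{-96 - -1020} = \sqrt{-96 + 1020} = \sqrt{924} = 2 \sqrt{231}$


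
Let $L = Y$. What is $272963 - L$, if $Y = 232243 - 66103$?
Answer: $106823$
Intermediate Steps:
$Y = 166140$
$L = 166140$
$272963 - L = 272963 - 166140 = 106823$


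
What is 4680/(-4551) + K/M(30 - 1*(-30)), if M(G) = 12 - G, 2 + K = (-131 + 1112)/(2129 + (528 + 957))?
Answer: -261139621/263157024 ≈ -0.99233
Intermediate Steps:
K = -6247/3614 (K = -2 + (-131 + 1112)/(2129 + (528 + 957)) = -2 + 981/(2129 + 1485) = -2 + 981/3614 = -6247/3614 ≈ -1.7286)
4680/(-4551) + K/M(30 - 1*(-30)) = 4680/(-4551) - 6247/(3614*(12 - (30 - 1*(-30)))) = 4680*(-1/4551) - 6247/(3614*(12 - (30 + 30))) = -1560/1517 - 6247/(3614*(12 - 1*60)) = -1560/1517 - 6247/(3614*(12 - 60)) = -1560/1517 - 6247/3614/(-48) = -1560/1517 - 6247/3614*(-1/48) = -1560/1517 + 6247/173472 = -261139621/263157024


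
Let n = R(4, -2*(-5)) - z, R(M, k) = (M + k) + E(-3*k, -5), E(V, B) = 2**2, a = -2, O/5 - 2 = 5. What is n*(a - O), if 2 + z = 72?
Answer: 1924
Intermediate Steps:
O = 35 (O = 10 + 5*5 = 10 + 25 = 35)
E(V, B) = 4
z = 70 (z = -2 + 72 = 70)
R(M, k) = 4 + M + k (R(M, k) = (M + k) + 4 = 4 + M + k)
n = -52 (n = (4 + 4 - 2*(-5)) - 1*70 = (4 + 4 + 10) - 70 = 18 - 70 = -52)
n*(a - O) = -52*(-2 - 1*35) = -52*(-2 - 35) = -52*(-37) = 1924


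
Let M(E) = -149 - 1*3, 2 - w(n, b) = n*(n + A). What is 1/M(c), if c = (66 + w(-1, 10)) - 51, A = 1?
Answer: -1/152 ≈ -0.0065789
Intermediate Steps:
w(n, b) = 2 - n*(1 + n) (w(n, b) = 2 - n*(n + 1) = 2 - n*(1 + n))
c = 17 (c = (66 + (2 - 1*(-1) - 1*(-1)²)) - 51 = (66 + (2 + 1 - 1*1)) - 51 = (66 + (2 + 1 - 1)) - 51 = (66 + 2) - 51 = 68 - 51 = 17)
M(E) = -152 (M(E) = -149 - 3 = -152)
1/M(c) = 1/(-152) = -1/152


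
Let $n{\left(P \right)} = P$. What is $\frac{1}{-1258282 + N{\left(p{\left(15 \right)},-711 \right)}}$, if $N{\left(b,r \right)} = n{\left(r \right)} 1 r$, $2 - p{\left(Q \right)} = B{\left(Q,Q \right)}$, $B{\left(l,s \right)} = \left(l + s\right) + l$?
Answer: $- \frac{1}{752761} \approx -1.3284 \cdot 10^{-6}$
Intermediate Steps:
$B{\left(l,s \right)} = s + 2 l$
$p{\left(Q \right)} = 2 - 3 Q$ ($p{\left(Q \right)} = 2 - \left(Q + 2 Q\right) = 2 - 3 Q$)
$N{\left(b,r \right)} = r^{2}$ ($N{\left(b,r \right)} = r 1 r = r r = r^{2}$)
$\frac{1}{-1258282 + N{\left(p{\left(15 \right)},-711 \right)}} = \frac{1}{-1258282 + \left(-711\right)^{2}} = \frac{1}{-1258282 + 505521} = \frac{1}{-752761} = - \frac{1}{752761}$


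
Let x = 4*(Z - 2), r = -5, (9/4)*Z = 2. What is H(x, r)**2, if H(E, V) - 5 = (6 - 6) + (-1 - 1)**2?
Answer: 81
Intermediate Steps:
Z = 8/9 (Z = (4/9)*2 = 8/9 ≈ 0.88889)
x = -40/9 (x = 4*(8/9 - 2) = 4*(-10/9) = -40/9 ≈ -4.4444)
H(E, V) = 9 (H(E, V) = 5 + ((6 - 6) + (-1 - 1)**2) = 5 + (0 + (-2)**2) = 5 + (0 + 4) = 5 + 4 = 9)
H(x, r)**2 = 9**2 = 81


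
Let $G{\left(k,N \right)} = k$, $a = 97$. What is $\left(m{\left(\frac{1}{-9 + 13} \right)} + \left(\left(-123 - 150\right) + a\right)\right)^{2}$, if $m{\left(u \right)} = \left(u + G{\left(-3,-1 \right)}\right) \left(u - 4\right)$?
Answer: $\frac{7027801}{256} \approx 27452.0$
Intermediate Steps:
$m{\left(u \right)} = \left(-4 + u\right) \left(-3 + u\right)$ ($m{\left(u \right)} = \left(u - 3\right) \left(u - 4\right) = \left(-3 + u\right) \left(-4 + u\right) = \left(-4 + u\right) \left(-3 + u\right)$)
$\left(m{\left(\frac{1}{-9 + 13} \right)} + \left(\left(-123 - 150\right) + a\right)\right)^{2} = \left(\left(12 + \left(\frac{1}{-9 + 13}\right)^{2} - \frac{7}{-9 + 13}\right) + \left(\left(-123 - 150\right) + 97\right)\right)^{2} = \left(\left(12 + \left(\frac{1}{4}\right)^{2} - \frac{7}{4}\right) + \left(-273 + 97\right)\right)^{2} = \left(\left(12 + \left(\frac{1}{4}\right)^{2} - \frac{7}{4}\right) - 176\right)^{2} = \left(\left(12 + \frac{1}{16} - \frac{7}{4}\right) - 176\right)^{2} = \left(\frac{165}{16} - 176\right)^{2} = \left(- \frac{2651}{16}\right)^{2} = \frac{7027801}{256}$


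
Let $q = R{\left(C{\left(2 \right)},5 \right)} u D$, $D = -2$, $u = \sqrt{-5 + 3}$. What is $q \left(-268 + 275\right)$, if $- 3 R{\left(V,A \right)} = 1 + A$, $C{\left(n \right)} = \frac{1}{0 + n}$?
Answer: $28 i \sqrt{2} \approx 39.598 i$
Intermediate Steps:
$u = i \sqrt{2}$ ($u = \sqrt{-2} = i \sqrt{2} \approx 1.4142 i$)
$C{\left(n \right)} = \frac{1}{n}$
$R{\left(V,A \right)} = - \frac{1}{3} - \frac{A}{3}$ ($R{\left(V,A \right)} = - \frac{1 + A}{3} = - \frac{1}{3} - \frac{A}{3}$)
$q = 4 i \sqrt{2}$ ($q = \left(- \frac{1}{3} - \frac{5}{3}\right) i \sqrt{2} \left(-2\right) = - 2 i \sqrt{2} \left(-2\right) = 4 i \sqrt{2} \approx 5.6569 i$)
$q \left(-268 + 275\right) = 4 i \sqrt{2} \left(-268 + 275\right) = 4 i \sqrt{2} \cdot 7 = 28 i \sqrt{2}$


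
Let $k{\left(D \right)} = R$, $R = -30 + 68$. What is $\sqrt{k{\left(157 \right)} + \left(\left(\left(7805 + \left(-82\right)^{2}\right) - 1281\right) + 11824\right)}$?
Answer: $9 \sqrt{310} \approx 158.46$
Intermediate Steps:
$R = 38$
$k{\left(D \right)} = 38$
$\sqrt{k{\left(157 \right)} + \left(\left(\left(7805 + \left(-82\right)^{2}\right) - 1281\right) + 11824\right)} = \sqrt{38 + \left(\left(\left(7805 + \left(-82\right)^{2}\right) - 1281\right) + 11824\right)} = \sqrt{38 + \left(\left(\left(7805 + 6724\right) - 1281\right) + 11824\right)} = \sqrt{38 + \left(\left(14529 - 1281\right) + 11824\right)} = \sqrt{38 + \left(13248 + 11824\right)} = \sqrt{38 + 25072} = \sqrt{25110} = 9 \sqrt{310}$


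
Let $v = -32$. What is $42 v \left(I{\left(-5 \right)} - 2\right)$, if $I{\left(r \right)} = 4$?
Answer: $-2688$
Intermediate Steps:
$42 v \left(I{\left(-5 \right)} - 2\right) = 42 \left(-32\right) \left(4 - 2\right) = - 1344 \left(4 - 2\right) = \left(-1344\right) 2 = -2688$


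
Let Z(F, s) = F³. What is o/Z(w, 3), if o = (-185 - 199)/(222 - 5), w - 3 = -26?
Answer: 384/2640239 ≈ 0.00014544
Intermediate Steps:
w = -23 (w = 3 - 26 = -23)
o = -384/217 ≈ -1.7696
o/Z(w, 3) = -384/(217*((-23)³)) = -384/217/(-12167) = -384/217*(-1/12167) = 384/2640239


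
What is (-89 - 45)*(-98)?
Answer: 13132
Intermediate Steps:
(-89 - 45)*(-98) = -134*(-98) = 13132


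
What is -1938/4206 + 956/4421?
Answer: -757827/3099121 ≈ -0.24453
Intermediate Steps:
-1938/4206 + 956/4421 = -1938*1/4206 + 956*(1/4421) = -323/701 + 956/4421 = -757827/3099121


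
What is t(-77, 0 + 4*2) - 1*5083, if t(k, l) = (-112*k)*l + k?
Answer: 63832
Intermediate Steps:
t(k, l) = k - 112*k*l (t(k, l) = -112*k*l + k = k - 112*k*l)
t(-77, 0 + 4*2) - 1*5083 = -77*(1 - 112*(0 + 4*2)) - 1*5083 = -77*(1 - 112*(0 + 8)) - 5083 = -77*(1 - 112*8) - 5083 = -77*(1 - 896) - 5083 = -77*(-895) - 5083 = 68915 - 5083 = 63832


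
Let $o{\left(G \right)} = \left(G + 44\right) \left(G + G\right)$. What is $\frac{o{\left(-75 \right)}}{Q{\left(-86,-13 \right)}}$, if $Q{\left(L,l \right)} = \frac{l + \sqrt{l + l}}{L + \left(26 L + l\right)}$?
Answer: $723850 + \frac{723850 i \sqrt{26}}{13} \approx 7.2385 \cdot 10^{5} + 2.8392 \cdot 10^{5} i$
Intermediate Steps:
$o{\left(G \right)} = 2 G \left(44 + G\right)$ ($o{\left(G \right)} = \left(44 + G\right) 2 G = 2 G \left(44 + G\right)$)
$Q{\left(L,l \right)} = \frac{l + \sqrt{2} \sqrt{l}}{l + 27 L}$ ($Q{\left(L,l \right)} = \frac{l + \sqrt{2 l}}{L + \left(l + 26 L\right)} = \frac{l + \sqrt{2} \sqrt{l}}{l + 27 L}$)
$\frac{o{\left(-75 \right)}}{Q{\left(-86,-13 \right)}} = \frac{2 \left(-75\right) \left(44 - 75\right)}{\frac{1}{-13 + 27 \left(-86\right)} \left(-13 + \sqrt{2} \sqrt{-13}\right)} = \frac{2 \left(-75\right) \left(-31\right)}{\frac{1}{-13 - 2322} \left(-13 + \sqrt{2} i \sqrt{13}\right)} = \frac{4650}{\frac{1}{-2335} \left(-13 + i \sqrt{26}\right)} = \frac{4650}{\left(- \frac{1}{2335}\right) \left(-13 + i \sqrt{26}\right)} = \frac{4650}{\frac{13}{2335} - \frac{i \sqrt{26}}{2335}}$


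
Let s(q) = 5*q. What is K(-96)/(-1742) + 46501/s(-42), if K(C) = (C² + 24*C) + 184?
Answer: -5892493/26130 ≈ -225.51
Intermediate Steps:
K(C) = 184 + C² + 24*C
K(-96)/(-1742) + 46501/s(-42) = (184 + (-96)² + 24*(-96))/(-1742) + 46501/((5*(-42))) = (184 + 9216 - 2304)*(-1/1742) + 46501/(-210) = 7096*(-1/1742) + 46501*(-1/210) = -3548/871 - 6643/30 = -5892493/26130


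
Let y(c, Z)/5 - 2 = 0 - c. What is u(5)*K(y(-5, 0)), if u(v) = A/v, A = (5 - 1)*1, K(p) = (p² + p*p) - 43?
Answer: 9628/5 ≈ 1925.6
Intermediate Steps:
y(c, Z) = 10 - 5*c (y(c, Z) = 10 + 5*(0 - c) = 10 + 5*(-c) = 10 - 5*c)
K(p) = -43 + 2*p² (K(p) = (p² + p²) - 43 = 2*p² - 43 = -43 + 2*p²)
A = 4 (A = 4*1 = 4)
u(v) = 4/v
u(5)*K(y(-5, 0)) = (4/5)*(-43 + 2*(10 - 5*(-5))²) = (4*(⅕))*(-43 + 2*(10 + 25)²) = 4*(-43 + 2*35²)/5 = 4*(-43 + 2*1225)/5 = 4*(-43 + 2450)/5 = (⅘)*2407 = 9628/5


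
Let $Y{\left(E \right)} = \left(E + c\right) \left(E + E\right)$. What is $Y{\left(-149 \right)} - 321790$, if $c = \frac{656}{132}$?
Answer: $- \frac{9202676}{33} \approx -2.7887 \cdot 10^{5}$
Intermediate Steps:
$c = \frac{164}{33}$ ($c = 656 \cdot \frac{1}{132} = \frac{164}{33} \approx 4.9697$)
$Y{\left(E \right)} = 2 E \left(\frac{164}{33} + E\right)$ ($Y{\left(E \right)} = \left(E + \frac{164}{33}\right) \left(E + E\right) = \left(\frac{164}{33} + E\right) 2 E = 2 E \left(\frac{164}{33} + E\right)$)
$Y{\left(-149 \right)} - 321790 = \frac{2}{33} \left(-149\right) \left(164 + 33 \left(-149\right)\right) - 321790 = \frac{2}{33} \left(-149\right) \left(164 - 4917\right) - 321790 = \frac{2}{33} \left(-149\right) \left(-4753\right) - 321790 = \frac{1416394}{33} - 321790 = - \frac{9202676}{33}$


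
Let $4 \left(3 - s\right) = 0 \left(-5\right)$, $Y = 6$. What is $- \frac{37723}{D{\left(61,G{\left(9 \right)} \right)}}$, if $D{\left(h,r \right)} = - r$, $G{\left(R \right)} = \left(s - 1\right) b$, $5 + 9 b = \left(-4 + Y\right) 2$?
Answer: $- \frac{339507}{2} \approx -1.6975 \cdot 10^{5}$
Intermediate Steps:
$b = - \frac{1}{9}$ ($b = - \frac{5}{9} + \frac{\left(-4 + 6\right) 2}{9} = - \frac{5}{9} + \frac{2 \cdot 2}{9} = - \frac{5}{9} + \frac{1}{9} \cdot 4 = - \frac{5}{9} + \frac{4}{9} = - \frac{1}{9} \approx -0.11111$)
$s = 3$ ($s = 3 - \frac{0 \left(-5\right)}{4} = 3 - 0 = 3 + 0 = 3$)
$G{\left(R \right)} = - \frac{2}{9}$ ($G{\left(R \right)} = \left(3 - 1\right) \left(- \frac{1}{9}\right) = 2 \left(- \frac{1}{9}\right) = - \frac{2}{9}$)
$- \frac{37723}{D{\left(61,G{\left(9 \right)} \right)}} = - \frac{37723}{\left(-1\right) \left(- \frac{2}{9}\right)} = - \frac{37723}{\frac{2}{9}} = \left(-37723\right) \frac{9}{2} = - \frac{339507}{2}$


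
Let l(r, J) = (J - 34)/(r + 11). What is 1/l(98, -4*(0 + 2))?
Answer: -109/42 ≈ -2.5952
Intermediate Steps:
l(r, J) = (-34 + J)/(11 + r)
1/l(98, -4*(0 + 2)) = 1/((-34 - 4*(0 + 2))/(11 + 98)) = 1/((-34 - 4*2)/109) = 1/((-34 - 8)/109) = 1/((1/109)*(-42)) = 1/(-42/109) = -109/42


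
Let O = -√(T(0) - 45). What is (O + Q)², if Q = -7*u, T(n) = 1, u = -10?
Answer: 4856 - 280*I*√11 ≈ 4856.0 - 928.66*I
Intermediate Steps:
Q = 70 (Q = -7*(-10) = 70)
O = -2*I*√11 (O = -√(1 - 45) = -√(-44) = -2*I*√11 ≈ -6.6332*I)
(O + Q)² = (-2*I*√11 + 70)² = (70 - 2*I*√11)²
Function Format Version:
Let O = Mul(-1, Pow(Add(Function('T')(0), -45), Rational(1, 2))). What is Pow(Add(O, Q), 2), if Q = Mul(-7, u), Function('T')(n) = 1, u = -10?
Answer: Add(4856, Mul(-280, I, Pow(11, Rational(1, 2)))) ≈ Add(4856.0, Mul(-928.66, I))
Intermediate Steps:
Q = 70 (Q = Mul(-7, -10) = 70)
O = Mul(-2, I, Pow(11, Rational(1, 2))) (O = Mul(-1, Pow(Add(1, -45), Rational(1, 2))) = Mul(-1, Pow(-44, Rational(1, 2))) = Mul(-1, Mul(2, I, Pow(11, Rational(1, 2)))) = Mul(-2, I, Pow(11, Rational(1, 2))) ≈ Mul(-6.6332, I))
Pow(Add(O, Q), 2) = Pow(Add(Mul(-2, I, Pow(11, Rational(1, 2))), 70), 2) = Pow(Add(70, Mul(-2, I, Pow(11, Rational(1, 2)))), 2)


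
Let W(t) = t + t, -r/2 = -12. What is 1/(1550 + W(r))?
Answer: 1/1598 ≈ 0.00062578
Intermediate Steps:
r = 24 (r = -2*(-12) = 24)
W(t) = 2*t
1/(1550 + W(r)) = 1/(1550 + 2*24) = 1/(1550 + 48) = 1/1598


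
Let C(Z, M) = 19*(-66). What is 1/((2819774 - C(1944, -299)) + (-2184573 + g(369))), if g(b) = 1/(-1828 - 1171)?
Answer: 2999/1908728544 ≈ 1.5712e-6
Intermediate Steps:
C(Z, M) = -1254
g(b) = -1/2999 (g(b) = 1/(-2999) = -1/2999)
1/((2819774 - C(1944, -299)) + (-2184573 + g(369))) = 1/((2819774 - 1*(-1254)) + (-2184573 - 1/2999)) = 1/((2819774 + 1254) - 6551534428/2999) = 1/(2821028 - 6551534428/2999) = 1/(1908728544/2999) = 2999/1908728544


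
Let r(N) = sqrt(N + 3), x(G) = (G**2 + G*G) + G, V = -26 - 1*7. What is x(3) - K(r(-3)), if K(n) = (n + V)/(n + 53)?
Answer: 1146/53 ≈ 21.623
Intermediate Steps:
V = -33 (V = -26 - 7 = -33)
x(G) = G + 2*G**2 (x(G) = (G**2 + G**2) + G = 2*G**2 + G = G + 2*G**2)
r(N) = sqrt(3 + N)
K(n) = (-33 + n)/(53 + n) (K(n) = (n - 33)/(n + 53) = (-33 + n)/(53 + n))
x(3) - K(r(-3)) = 3*(1 + 2*3) - (-33 + sqrt(3 - 3))/(53 + sqrt(3 - 3)) = 3*(1 + 6) - (-33 + sqrt(0))/(53 + sqrt(0)) = 3*7 - (-33 + 0)/(53 + 0) = 21 - (-33)/53 = 21 - 1*(-33/53) = 21 + 33/53 = 1146/53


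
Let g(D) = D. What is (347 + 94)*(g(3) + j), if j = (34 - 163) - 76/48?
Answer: -225057/4 ≈ -56264.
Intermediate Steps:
j = -1567/12 (j = -129 - 76*1/48 = -129 - 19/12 = -1567/12 ≈ -130.58)
(347 + 94)*(g(3) + j) = (347 + 94)*(3 - 1567/12) = 441*(-1531/12) = -225057/4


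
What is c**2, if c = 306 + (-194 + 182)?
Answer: 86436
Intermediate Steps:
c = 294 (c = 306 - 12 = 294)
c**2 = 294**2 = 86436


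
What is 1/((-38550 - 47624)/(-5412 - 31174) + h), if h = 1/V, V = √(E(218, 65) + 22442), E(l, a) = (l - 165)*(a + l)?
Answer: 243889588211/574450341480 - 2765569*√37441/574450341480 ≈ 0.42363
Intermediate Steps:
E(l, a) = (-165 + l)*(a + l)
V = √37441 (V = √((218² - 165*65 - 165*218 + 65*218) + 22442) = √((47524 - 10725 - 35970 + 14170) + 22442) = √(14999 + 22442) = √37441 ≈ 193.50)
h = √37441/37441 (h = 1/(√37441) = √37441/37441 ≈ 0.0051680)
1/((-38550 - 47624)/(-5412 - 31174) + h) = 1/((-38550 - 47624)/(-5412 - 31174) + √37441/37441) = 1/(-86174/(-36586) + √37441/37441) = 1/(-86174*(-1/36586) + √37441/37441) = 1/(3917/1663 + √37441/37441)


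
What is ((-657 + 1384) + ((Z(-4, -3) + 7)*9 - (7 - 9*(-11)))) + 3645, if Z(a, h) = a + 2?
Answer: 4311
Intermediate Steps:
Z(a, h) = 2 + a
((-657 + 1384) + ((Z(-4, -3) + 7)*9 - (7 - 9*(-11)))) + 3645 = ((-657 + 1384) + (((2 - 4) + 7)*9 - (7 - 9*(-11)))) + 3645 = (727 + ((-2 + 7)*9 - (7 + 99))) + 3645 = (727 + (5*9 - 1*106)) + 3645 = (727 + (45 - 106)) + 3645 = (727 - 61) + 3645 = 666 + 3645 = 4311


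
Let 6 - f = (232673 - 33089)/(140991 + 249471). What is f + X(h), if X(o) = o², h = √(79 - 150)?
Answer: -4263269/65077 ≈ -65.511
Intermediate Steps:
f = 357198/65077 (f = 6 - (232673 - 33089)/(140991 + 249471) = 6 - 199584/390462 = 6 - 1*33264/65077 = 6 - 33264/65077 = 357198/65077 ≈ 5.4889)
h = I*√71 (h = √(-71) = I*√71 ≈ 8.4261*I)
f + X(h) = 357198/65077 + (I*√71)² = 357198/65077 - 71 = -4263269/65077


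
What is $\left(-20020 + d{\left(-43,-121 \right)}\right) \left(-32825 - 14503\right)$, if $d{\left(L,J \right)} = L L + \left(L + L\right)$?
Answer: $864067296$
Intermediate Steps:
$d{\left(L,J \right)} = L^{2} + 2 L$
$\left(-20020 + d{\left(-43,-121 \right)}\right) \left(-32825 - 14503\right) = \left(-20020 - 43 \left(2 - 43\right)\right) \left(-32825 - 14503\right) = \left(-20020 - -1763\right) \left(-47328\right) = \left(-20020 + 1763\right) \left(-47328\right) = \left(-18257\right) \left(-47328\right) = 864067296$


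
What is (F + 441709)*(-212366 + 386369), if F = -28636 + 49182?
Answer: 80433756765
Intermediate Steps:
F = 20546
(F + 441709)*(-212366 + 386369) = (20546 + 441709)*(-212366 + 386369) = 462255*174003 = 80433756765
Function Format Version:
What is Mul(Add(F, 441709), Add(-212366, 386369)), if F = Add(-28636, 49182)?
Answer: 80433756765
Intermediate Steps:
F = 20546
Mul(Add(F, 441709), Add(-212366, 386369)) = Mul(Add(20546, 441709), Add(-212366, 386369)) = Mul(462255, 174003) = 80433756765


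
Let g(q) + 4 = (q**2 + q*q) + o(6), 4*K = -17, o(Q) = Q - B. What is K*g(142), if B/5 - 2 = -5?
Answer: -685865/4 ≈ -1.7147e+5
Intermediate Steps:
B = -15 (B = 10 + 5*(-5) = 10 - 25 = -15)
o(Q) = 15 + Q (o(Q) = Q - 1*(-15) = Q + 15 = 15 + Q)
K = -17/4 (K = (1/4)*(-17) = -17/4 ≈ -4.2500)
g(q) = 17 + 2*q**2 (g(q) = -4 + ((q**2 + q*q) + (15 + 6)) = -4 + ((q**2 + q**2) + 21) = -4 + (2*q**2 + 21) = -4 + (21 + 2*q**2) = 17 + 2*q**2)
K*g(142) = -17*(17 + 2*142**2)/4 = -17*(17 + 2*20164)/4 = -17*(17 + 40328)/4 = -17/4*40345 = -685865/4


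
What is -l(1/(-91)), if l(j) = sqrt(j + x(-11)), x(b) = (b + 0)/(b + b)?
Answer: -sqrt(16198)/182 ≈ -0.69929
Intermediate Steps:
x(b) = 1/2 (x(b) = b/((2*b)) = b*(1/(2*b)) = 1/2)
l(j) = sqrt(1/2 + j) (l(j) = sqrt(j + 1/2) = sqrt(1/2 + j))
-l(1/(-91)) = -sqrt(2 + 4/(-91))/2 = -sqrt(2 + 4*(-1/91))/2 = -sqrt(2 - 4/91)/2 = -sqrt(178/91)/2 = -sqrt(16198)/91/2 = -sqrt(16198)/182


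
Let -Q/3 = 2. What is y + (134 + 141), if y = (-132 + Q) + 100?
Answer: 237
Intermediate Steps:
Q = -6 (Q = -3*2 = -6)
y = -38 (y = (-132 - 6) + 100 = -138 + 100 = -38)
y + (134 + 141) = -38 + (134 + 141) = -38 + 275 = 237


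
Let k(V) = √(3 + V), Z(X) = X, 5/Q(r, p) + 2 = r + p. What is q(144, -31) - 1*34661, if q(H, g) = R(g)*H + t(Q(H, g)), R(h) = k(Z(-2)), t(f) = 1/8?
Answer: -276135/8 ≈ -34517.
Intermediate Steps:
Q(r, p) = 5/(-2 + p + r) (Q(r, p) = 5/(-2 + (r + p)) = 5/(-2 + (p + r)) = 5/(-2 + p + r))
t(f) = ⅛
R(h) = 1 (R(h) = √(3 - 2) = √1 = 1)
q(H, g) = ⅛ + H (q(H, g) = 1*H + ⅛ = H + ⅛ = ⅛ + H)
q(144, -31) - 1*34661 = (⅛ + 144) - 1*34661 = 1153/8 - 34661 = -276135/8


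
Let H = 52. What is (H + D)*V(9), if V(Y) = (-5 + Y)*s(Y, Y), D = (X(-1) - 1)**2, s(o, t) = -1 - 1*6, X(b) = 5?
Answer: -1904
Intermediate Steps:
s(o, t) = -7 (s(o, t) = -1 - 6 = -7)
D = 16 (D = (5 - 1)**2 = 4**2 = 16)
V(Y) = 35 - 7*Y (V(Y) = (-5 + Y)*(-7) = 35 - 7*Y)
(H + D)*V(9) = (52 + 16)*(35 - 7*9) = 68*(35 - 63) = 68*(-28) = -1904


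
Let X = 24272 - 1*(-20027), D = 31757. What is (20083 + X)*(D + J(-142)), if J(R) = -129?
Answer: 2036273896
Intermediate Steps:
X = 44299 (X = 24272 + 20027 = 44299)
(20083 + X)*(D + J(-142)) = (20083 + 44299)*(31757 - 129) = 64382*31628 = 2036273896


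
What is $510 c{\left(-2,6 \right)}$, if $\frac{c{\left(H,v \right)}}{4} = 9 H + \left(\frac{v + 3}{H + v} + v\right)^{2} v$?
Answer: $796365$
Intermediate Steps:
$c{\left(H,v \right)} = 36 H + 4 v \left(v + \frac{3 + v}{H + v}\right)^{2}$ ($c{\left(H,v \right)} = 4 \left(9 H + \left(\frac{v + 3}{H + v} + v\right)^{2} v\right) = 4 \left(9 H + \left(\frac{3 + v}{H + v} + v\right)^{2} v\right) = 4 \left(9 H + \left(v + \frac{3 + v}{H + v}\right)^{2} v\right) = 4 \left(9 H + v \left(v + \frac{3 + v}{H + v}\right)^{2}\right) = 36 H + 4 v \left(v + \frac{3 + v}{H + v}\right)^{2}$)
$510 c{\left(-2,6 \right)} = 510 \left(36 \left(-2\right) + 4 \cdot 6 \frac{1}{\left(-2 + 6\right)^{2}} \left(3 + 6 + 6^{2} - 12\right)^{2}\right) = 510 \left(-72 + 4 \cdot 6 \cdot \frac{1}{16} \left(3 + 6 + 36 - 12\right)^{2}\right) = 510 \left(-72 + 4 \cdot 6 \cdot \frac{1}{16} \cdot 33^{2}\right) = 510 \left(-72 + 4 \cdot 6 \cdot \frac{1}{16} \cdot 1089\right) = 510 \left(-72 + \frac{3267}{2}\right) = 510 \cdot \frac{3123}{2} = 796365$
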